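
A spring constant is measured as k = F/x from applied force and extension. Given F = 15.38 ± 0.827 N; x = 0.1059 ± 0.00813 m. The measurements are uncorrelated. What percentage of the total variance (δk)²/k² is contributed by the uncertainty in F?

32.9%

(δk/k)² = (1·δF/F)² + (-1·δx/x)²
  F term: (1×0.0538)² = 0.00289
  x term: (-1×0.0768)² = 0.00589
Total = 0.00879. Share from F = 0.00289/0.00879 = 0.329.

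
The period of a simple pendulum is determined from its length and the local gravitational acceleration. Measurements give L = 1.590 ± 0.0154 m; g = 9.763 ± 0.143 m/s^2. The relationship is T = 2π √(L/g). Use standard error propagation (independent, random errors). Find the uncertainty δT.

Products/powers → add relative errors in quadrature, weighted by exponent:
  (½·δL/L)² = (0.5×0.00969)² = 2.35e-05;  (−½·δg/g)² = (-0.5×0.0146)² = 5.36e-05
δT/T = √(7.71e-05) = 0.00878
T = 2.536 s, so δT = 0.00878 × 2.536 = 0.0223 s.

0.0223 s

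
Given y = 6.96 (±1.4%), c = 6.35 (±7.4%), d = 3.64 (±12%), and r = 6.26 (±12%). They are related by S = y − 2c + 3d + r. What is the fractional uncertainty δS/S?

Sums and differences: (δS)² = Σ (cᵢ δxᵢ)².
  (δy)² = 0.00949;  (2·δc)² = 0.883;  (3·δd)² = 1.72;  (δr)² = 0.564
δS = √(3.17) = 1.78
S = 11.4, so δS/S = 1.78/11.4 = 0.156.

0.156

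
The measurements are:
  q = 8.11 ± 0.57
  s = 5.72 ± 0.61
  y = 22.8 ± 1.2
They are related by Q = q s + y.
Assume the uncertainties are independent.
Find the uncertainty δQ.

Let p = q·s = 46.4. δp/p = √((1·δq/q)² + (1·δs/s)²) = √(0.00494 + 0.0114) = 0.128, so δp = 5.92.
Q = p + y: δQ = √(δp² + δy²) = √(35.1 + 1.44) = 6.05

6.05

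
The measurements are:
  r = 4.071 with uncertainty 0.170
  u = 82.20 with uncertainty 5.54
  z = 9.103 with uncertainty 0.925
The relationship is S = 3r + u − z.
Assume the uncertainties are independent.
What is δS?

5.64

Each term contributes (cᵢ δxᵢ)² to (δS)²:
  (3·δr)² = 0.260;  (δu)² = 30.7;  (δz)² = 0.856
δS = √(31.8) = 5.64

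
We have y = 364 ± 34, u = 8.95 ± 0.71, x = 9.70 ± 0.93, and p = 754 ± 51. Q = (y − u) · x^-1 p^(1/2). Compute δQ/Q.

0.140

Let w = y − u = 355. δw = √(δy² + δu²) = √(1160 + 0.504) = 34.0, so δw/w = 0.0958.
Q is then a monomial in w, x, p:
δQ/Q = √((δw/w)² + (-1·δx/x)² + (½·δp/p)²) = √(0.00917 + 0.00919 + 0.00114) = 0.140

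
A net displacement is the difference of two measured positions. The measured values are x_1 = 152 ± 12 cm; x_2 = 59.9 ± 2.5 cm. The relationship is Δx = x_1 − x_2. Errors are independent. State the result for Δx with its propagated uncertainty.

For a sum/difference, combine absolute errors in quadrature:
  (δx_1)² = 144;  (δx_2)² = 6.25
δΔx = √(150) = 12.3 cm
Δx = 92.1 cm.

92.1 ± 12.3 cm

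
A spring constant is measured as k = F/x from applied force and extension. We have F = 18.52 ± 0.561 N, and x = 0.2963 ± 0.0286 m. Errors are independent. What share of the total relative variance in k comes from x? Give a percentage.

91.0%

(δk/k)² = (1·δF/F)² + (-1·δx/x)²
  F term: (1×0.0303)² = 0.000918
  x term: (-1×0.0965)² = 0.00932
Total = 0.0102. Share from x = 0.00932/0.0102 = 0.910.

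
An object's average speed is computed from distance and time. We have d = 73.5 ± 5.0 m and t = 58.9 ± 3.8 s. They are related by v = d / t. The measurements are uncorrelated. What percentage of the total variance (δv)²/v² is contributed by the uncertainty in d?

(δv/v)² = (1·δd/d)² + (-1·δt/t)²
  d term: (1×0.0680)² = 0.00463
  t term: (-1×0.0645)² = 0.00416
Total = 0.00879. Share from d = 0.00463/0.00879 = 0.526.

52.6%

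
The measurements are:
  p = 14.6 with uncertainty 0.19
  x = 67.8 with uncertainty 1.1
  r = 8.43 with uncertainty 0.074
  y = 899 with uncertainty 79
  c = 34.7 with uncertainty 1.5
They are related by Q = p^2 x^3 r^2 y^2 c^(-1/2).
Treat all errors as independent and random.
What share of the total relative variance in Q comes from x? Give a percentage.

6.83%

(δQ/Q)² = (2·δp/p)² + (3·δx/x)² + (2·δr/r)² + (2·δy/y)² + (−½·δc/c)²
  p term: (2×0.0130)² = 0.000677
  x term: (3×0.0162)² = 0.00237
  r term: (2×0.00878)² = 0.000308
  y term: (2×0.0879)² = 0.0309
  c term: (-0.5×0.0432)² = 0.000467
Total = 0.0347. Share from x = 0.00237/0.0347 = 0.0683.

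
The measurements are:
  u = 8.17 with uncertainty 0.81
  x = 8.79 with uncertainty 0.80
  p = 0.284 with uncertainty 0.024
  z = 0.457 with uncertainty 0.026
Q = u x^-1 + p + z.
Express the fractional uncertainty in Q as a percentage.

Let w = u·x^-1 = 0.929. δw/w = √((1·δu/u)² + (-1·δx/x)²) = √(0.00983 + 0.00828) = 0.135, so δw = 0.125.
Q = w + p + z: δQ = √(δw² + δp² + δz²) = √(0.0156 + 0.000576 + 0.000676) = 0.130
Q = 1.67, so δQ/Q = 0.130/1.67 = 0.0778.

7.78%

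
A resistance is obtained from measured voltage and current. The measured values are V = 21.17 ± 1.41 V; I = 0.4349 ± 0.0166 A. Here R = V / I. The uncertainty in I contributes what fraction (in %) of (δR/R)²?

24.7%

(δR/R)² = (1·δV/V)² + (-1·δI/I)²
  V term: (1×0.0666)² = 0.00444
  I term: (-1×0.0382)² = 0.00146
Total = 0.00589. Share from I = 0.00146/0.00589 = 0.247.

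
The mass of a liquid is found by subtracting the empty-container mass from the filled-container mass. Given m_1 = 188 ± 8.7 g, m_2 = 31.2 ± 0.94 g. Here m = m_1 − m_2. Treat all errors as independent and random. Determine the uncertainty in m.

Each term contributes (cᵢ δxᵢ)² to (δm)²:
  (δm_1)² = 75.7;  (δm_2)² = 0.884
δm = √(76.6) = 8.75 g

8.75 g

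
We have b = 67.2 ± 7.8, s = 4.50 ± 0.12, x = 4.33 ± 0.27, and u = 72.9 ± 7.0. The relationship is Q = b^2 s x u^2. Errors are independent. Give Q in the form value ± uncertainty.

(4.68 ± 1.44) × 10^8

Relative error in a monomial: (δQ/Q)² = Σ (nᵢ · δxᵢ/xᵢ)².
  (2·δb/b)² = (2×0.116)² = 0.0539;  (1·δs/s)² = (1×0.0267)² = 0.000711;  (1·δx/x)² = (1×0.0624)² = 0.00389;  (2·δu/u)² = (2×0.0960)² = 0.0369
δQ/Q = √(0.0954) = 0.309
Q = 4.68e+08, so δQ = 0.309 × 4.68e+08 = 1.44e+08.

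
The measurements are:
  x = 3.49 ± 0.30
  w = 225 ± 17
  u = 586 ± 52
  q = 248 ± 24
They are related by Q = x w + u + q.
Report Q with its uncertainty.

Let p = x·w = 785. δp/p = √((1·δx/x)² + (1·δw/w)²) = √(0.00739 + 0.00571) = 0.114, so δp = 89.9.
Q = p + u + q: δQ = √(δp² + δu² + δq²) = √(8080 + 2700 + 576) = 107
Q = 1620.

1620 ± 107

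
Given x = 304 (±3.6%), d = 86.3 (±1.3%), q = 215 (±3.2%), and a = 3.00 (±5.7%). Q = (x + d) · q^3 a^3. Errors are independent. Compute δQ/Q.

0.198

Let u = x + d = 390. δu = √(δx² + δd²) = √(120 + 1.26) = 11.0, so δu/u = 0.0282.
Q is then a monomial in u, q, a:
δQ/Q = √((δu/u)² + (3·δq/q)² + (3·δa/a)²) = √(0.000795 + 0.00922 + 0.0292) = 0.198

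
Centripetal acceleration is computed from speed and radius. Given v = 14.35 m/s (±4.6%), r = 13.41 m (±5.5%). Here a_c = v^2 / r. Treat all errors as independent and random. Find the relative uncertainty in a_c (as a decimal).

0.107

Each factor contributes (exponent × relative error)² to (δa_c/a_c)²:
  (2·δv/v)² = (2×0.0460)² = 0.00846;  (-1·δr/r)² = (-1×0.0550)² = 0.00302
δa_c/a_c = √(0.0115) = 0.107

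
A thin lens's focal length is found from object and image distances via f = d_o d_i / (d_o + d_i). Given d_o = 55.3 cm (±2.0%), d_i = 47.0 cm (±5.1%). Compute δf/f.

0.0291

∂f/∂d_o = (d_i/(d_o+d_i))² = 0.211;  ∂f/∂d_i = (d_o/(d_o+d_i))² = 0.292
δf = √((∂f/∂d_o · δd_o)² + (∂f/∂d_i · δd_i)²) = √(0.0545 + 0.491) = 0.738 cm
f = 25.4 cm, so δf/f = 0.738/25.4 = 0.0291.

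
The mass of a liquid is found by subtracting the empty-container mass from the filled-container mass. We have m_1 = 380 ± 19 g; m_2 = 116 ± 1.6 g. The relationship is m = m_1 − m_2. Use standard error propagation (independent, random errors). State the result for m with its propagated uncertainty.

264 ± 19.1 g

m is a linear combination, so absolute uncertainties add in quadrature:
  (δm_1)² = 361;  (δm_2)² = 2.56
δm = √(364) = 19.1 g
m = 264 g.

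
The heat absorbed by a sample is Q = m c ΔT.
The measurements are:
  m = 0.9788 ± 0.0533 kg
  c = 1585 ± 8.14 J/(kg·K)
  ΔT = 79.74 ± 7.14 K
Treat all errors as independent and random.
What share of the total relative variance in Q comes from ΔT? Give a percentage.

72.8%

(δQ/Q)² = (1·δm/m)² + (1·δc/c)² + (1·δΔT/ΔT)²
  m term: (1×0.0545)² = 0.00297
  c term: (1×0.00514)² = 2.64e-05
  ΔT term: (1×0.0895)² = 0.00802
Total = 0.0110. Share from ΔT = 0.00802/0.0110 = 0.728.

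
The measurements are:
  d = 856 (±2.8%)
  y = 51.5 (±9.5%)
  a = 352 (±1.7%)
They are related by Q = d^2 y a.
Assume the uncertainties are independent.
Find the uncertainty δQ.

Q is a product of powers, so relative uncertainties combine in quadrature:
  (2·δd/d)² = (2×0.0280)² = 0.00314;  (1·δy/y)² = (1×0.0950)² = 0.00903;  (1·δa/a)² = (1×0.0170)² = 0.000289
δQ/Q = √(0.0124) = 0.112
Q = 1.33e+10, so δQ = 0.112 × 1.33e+10 = 1.48e+09.

1.48e+09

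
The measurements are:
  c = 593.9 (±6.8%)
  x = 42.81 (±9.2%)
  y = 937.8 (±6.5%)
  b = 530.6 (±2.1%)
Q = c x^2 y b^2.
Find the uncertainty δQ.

Since Q is a product/quotient, work with relative uncertainties:
  (1·δc/c)² = (1×0.0680)² = 0.00462;  (2·δx/x)² = (2×0.0920)² = 0.0339;  (1·δy/y)² = (1×0.0650)² = 0.00423;  (2·δb/b)² = (2×0.0210)² = 0.00176
δQ/Q = √(0.0445) = 0.211
Q = 2.874e+14, so δQ = 0.211 × 2.874e+14 = 6.06e+13.

6.06e+13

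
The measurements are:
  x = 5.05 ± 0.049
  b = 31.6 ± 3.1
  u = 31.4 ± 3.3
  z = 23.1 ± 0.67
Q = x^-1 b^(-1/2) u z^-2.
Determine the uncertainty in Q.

0.000270

Each factor contributes (exponent × relative error)² to (δQ/Q)²:
  (-1·δx/x)² = (-1×0.00970)² = 9.41e-05;  (−½·δb/b)² = (-0.5×0.0981)² = 0.00241;  (1·δu/u)² = (1×0.105)² = 0.0110;  (-2·δz/z)² = (-2×0.0290)² = 0.00337
δQ/Q = √(0.0169) = 0.130
Q = 0.00207, so δQ = 0.130 × 0.00207 = 0.000270.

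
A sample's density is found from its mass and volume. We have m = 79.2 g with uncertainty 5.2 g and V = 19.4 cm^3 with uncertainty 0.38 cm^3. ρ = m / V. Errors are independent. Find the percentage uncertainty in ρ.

6.85%

Relative error in a monomial: (δρ/ρ)² = Σ (nᵢ · δxᵢ/xᵢ)².
  (1·δm/m)² = (1×0.0657)² = 0.00431;  (-1·δV/V)² = (-1×0.0196)² = 0.000384
δρ/ρ = √(0.00469) = 0.0685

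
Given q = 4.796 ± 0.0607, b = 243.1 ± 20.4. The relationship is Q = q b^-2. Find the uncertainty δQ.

1.37e-05

For a monomial Q ∝ q, b^-2, fractional errors add in quadrature:
  (1·δq/q)² = (1×0.0127)² = 0.000160;  (-2·δb/b)² = (-2×0.0839)² = 0.0282
δQ/Q = √(0.0283) = 0.168
Q = 8.115e-05, so δQ = 0.168 × 8.115e-05 = 1.37e-05.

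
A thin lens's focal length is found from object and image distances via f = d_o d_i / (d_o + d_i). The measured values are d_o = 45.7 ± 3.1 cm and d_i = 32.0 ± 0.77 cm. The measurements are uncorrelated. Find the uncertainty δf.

0.589 cm

∂f/∂d_o = (d_i/(d_o+d_i))² = 0.170;  ∂f/∂d_i = (d_o/(d_o+d_i))² = 0.346
δf = √((∂f/∂d_o · δd_o)² + (∂f/∂d_i · δd_i)²) = √(0.276 + 0.0710) = 0.589 cm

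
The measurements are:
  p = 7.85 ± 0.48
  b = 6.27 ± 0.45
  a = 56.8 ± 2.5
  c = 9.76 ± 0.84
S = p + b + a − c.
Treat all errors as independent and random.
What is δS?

For a sum/difference, combine absolute errors in quadrature:
  (δp)² = 0.230;  (δb)² = 0.203;  (δa)² = 6.25;  (δc)² = 0.706
δS = √(7.39) = 2.72

2.72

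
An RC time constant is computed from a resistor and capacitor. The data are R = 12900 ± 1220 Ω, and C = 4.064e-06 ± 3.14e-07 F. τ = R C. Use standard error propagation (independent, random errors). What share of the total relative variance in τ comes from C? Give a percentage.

40.0%

(δτ/τ)² = (1·δR/R)² + (1·δC/C)²
  R term: (1×0.0946)² = 0.00894
  C term: (1×0.0773)² = 0.00597
Total = 0.0149. Share from C = 0.00597/0.0149 = 0.400.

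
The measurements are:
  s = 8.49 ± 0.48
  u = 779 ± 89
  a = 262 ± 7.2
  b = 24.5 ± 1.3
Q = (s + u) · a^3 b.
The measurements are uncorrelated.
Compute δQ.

5.19e+10

Let w = s + u = 787. δw = √(δs² + δu²) = √(0.230 + 7920) = 89.0, so δw/w = 0.113.
Q is then a monomial in w, a, b:
δQ/Q = √((δw/w)² + (3·δa/a)² + (1·δb/b)²) = √(0.0128 + 0.00680 + 0.00282) = 0.150
Q = 3.47e+11, so δQ = 0.150 × 3.47e+11 = 5.19e+10.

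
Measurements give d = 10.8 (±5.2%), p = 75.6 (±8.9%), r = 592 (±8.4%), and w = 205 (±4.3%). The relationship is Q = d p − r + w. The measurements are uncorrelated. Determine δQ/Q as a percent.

Let h = d·p = 816. δh/h = √((1·δd/d)² + (1·δp/p)²) = √(0.00270 + 0.00792) = 0.103, so δh = 84.2.
Q = h − r + w: δQ = √(δh² + δr² + δw²) = √(7080 + 2470 + 77.7) = 98.2
Q = 429, so δQ/Q = 98.2/429 = 0.229.

22.9%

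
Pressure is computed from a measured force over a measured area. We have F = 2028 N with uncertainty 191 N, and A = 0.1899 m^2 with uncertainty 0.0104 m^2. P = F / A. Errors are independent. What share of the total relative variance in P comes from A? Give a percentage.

(δP/P)² = (1·δF/F)² + (-1·δA/A)²
  F term: (1×0.0942)² = 0.00887
  A term: (-1×0.0548)² = 0.00300
Total = 0.0119. Share from A = 0.00300/0.0119 = 0.253.

25.3%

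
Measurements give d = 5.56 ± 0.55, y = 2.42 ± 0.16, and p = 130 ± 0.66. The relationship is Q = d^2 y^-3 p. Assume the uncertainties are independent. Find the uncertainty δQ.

79.5

Each factor contributes (exponent × relative error)² to (δQ/Q)²:
  (2·δd/d)² = (2×0.0989)² = 0.0391;  (-3·δy/y)² = (-3×0.0661)² = 0.0393;  (1·δp/p)² = (1×0.00508)² = 2.58e-05
δQ/Q = √(0.0785) = 0.280
Q = 284, so δQ = 0.280 × 284 = 79.5.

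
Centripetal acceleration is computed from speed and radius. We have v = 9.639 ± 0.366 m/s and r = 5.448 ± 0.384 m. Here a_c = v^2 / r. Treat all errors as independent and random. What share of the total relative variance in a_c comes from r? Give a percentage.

(δa_c/a_c)² = (2·δv/v)² + (-1·δr/r)²
  v term: (2×0.0380)² = 0.00577
  r term: (-1×0.0705)² = 0.00497
Total = 0.0107. Share from r = 0.00497/0.0107 = 0.463.

46.3%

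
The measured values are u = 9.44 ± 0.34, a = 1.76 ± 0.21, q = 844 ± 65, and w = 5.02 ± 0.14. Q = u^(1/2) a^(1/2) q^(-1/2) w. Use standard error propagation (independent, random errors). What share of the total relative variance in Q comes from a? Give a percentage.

57.9%

(δQ/Q)² = (½·δu/u)² + (½·δa/a)² + (−½·δq/q)² + (1·δw/w)²
  u term: (0.5×0.0360)² = 0.000324
  a term: (0.5×0.119)² = 0.00356
  q term: (-0.5×0.0770)² = 0.00148
  w term: (1×0.0279)² = 0.000778
Total = 0.00614. Share from a = 0.00356/0.00614 = 0.579.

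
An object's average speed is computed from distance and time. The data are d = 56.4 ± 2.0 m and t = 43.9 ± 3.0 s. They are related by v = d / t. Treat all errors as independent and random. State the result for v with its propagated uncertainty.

1.28 ± 0.0989 m/s

v is a product of powers, so relative uncertainties combine in quadrature:
  (1·δd/d)² = (1×0.0355)² = 0.00126;  (-1·δt/t)² = (-1×0.0683)² = 0.00467
δv/v = √(0.00593) = 0.0770
v = 1.28 m/s, so δv = 0.0770 × 1.28 = 0.0989 m/s.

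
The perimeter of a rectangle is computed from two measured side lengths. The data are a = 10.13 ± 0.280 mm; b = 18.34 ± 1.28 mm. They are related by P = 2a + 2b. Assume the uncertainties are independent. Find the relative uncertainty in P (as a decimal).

Each term contributes (cᵢ δxᵢ)² to (δP)²:
  (2·δa)² = 0.314;  (2·δb)² = 6.55
δP = √(6.87) = 2.62 mm
P = 56.94 mm, so δP/P = 2.62/56.94 = 0.0460.

0.0460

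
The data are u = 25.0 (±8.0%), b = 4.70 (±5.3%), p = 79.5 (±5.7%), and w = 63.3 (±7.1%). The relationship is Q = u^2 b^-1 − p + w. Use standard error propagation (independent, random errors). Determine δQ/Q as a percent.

Let h = u^2·b^-1 = 133. δh/h = √((2·δu/u)² + (-1·δb/b)²) = √(0.0256 + 0.00281) = 0.169, so δh = 22.4.
Q = h − p + w: δQ = √(δh² + δp² + δw²) = √(502 + 20.5 + 20.2) = 23.3
Q = 117, so δQ/Q = 23.3/117 = 0.200.

20.0%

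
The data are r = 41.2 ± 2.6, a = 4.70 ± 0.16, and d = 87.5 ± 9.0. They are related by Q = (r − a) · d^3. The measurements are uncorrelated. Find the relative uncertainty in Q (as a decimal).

Let u = r − a = 36.5. δu = √(δr² + δa²) = √(6.76 + 0.0256) = 2.60, so δu/u = 0.0714.
Q is then a monomial in u, d:
δQ/Q = √((δu/u)² + (3·δd/d)²) = √(0.00509 + 0.0952) = 0.317

0.317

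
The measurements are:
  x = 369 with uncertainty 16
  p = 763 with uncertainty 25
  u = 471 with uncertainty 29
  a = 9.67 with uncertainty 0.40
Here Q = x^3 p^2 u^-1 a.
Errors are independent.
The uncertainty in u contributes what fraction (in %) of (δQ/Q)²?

(δQ/Q)² = (3·δx/x)² + (2·δp/p)² + (-1·δu/u)² + (1·δa/a)²
  x term: (3×0.0434)² = 0.0169
  p term: (2×0.0328)² = 0.00429
  u term: (-1×0.0616)² = 0.00379
  a term: (1×0.0414)² = 0.00171
Total = 0.0267. Share from u = 0.00379/0.0267 = 0.142.

14.2%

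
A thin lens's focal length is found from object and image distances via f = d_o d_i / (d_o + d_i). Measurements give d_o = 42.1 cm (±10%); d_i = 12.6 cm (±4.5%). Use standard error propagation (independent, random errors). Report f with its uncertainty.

∂f/∂d_o = (d_i/(d_o+d_i))² = 0.0531;  ∂f/∂d_i = (d_o/(d_o+d_i))² = 0.592
δf = √((∂f/∂d_o · δd_o)² + (∂f/∂d_i · δd_i)²) = √(0.0499 + 0.113) = 0.403 cm
f = 9.70 cm.

9.70 ± 0.403 cm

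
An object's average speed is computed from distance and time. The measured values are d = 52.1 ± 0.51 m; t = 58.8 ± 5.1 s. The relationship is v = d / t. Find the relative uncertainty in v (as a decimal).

0.0873

Relative error in a monomial: (δv/v)² = Σ (nᵢ · δxᵢ/xᵢ)².
  (1·δd/d)² = (1×0.00979)² = 9.58e-05;  (-1·δt/t)² = (-1×0.0867)² = 0.00752
δv/v = √(0.00762) = 0.0873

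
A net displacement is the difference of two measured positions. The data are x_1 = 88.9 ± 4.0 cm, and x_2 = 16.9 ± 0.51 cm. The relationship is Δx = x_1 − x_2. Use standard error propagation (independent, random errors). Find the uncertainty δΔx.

For a sum/difference, combine absolute errors in quadrature:
  (δx_1)² = 16.0;  (δx_2)² = 0.260
δΔx = √(16.3) = 4.03 cm

4.03 cm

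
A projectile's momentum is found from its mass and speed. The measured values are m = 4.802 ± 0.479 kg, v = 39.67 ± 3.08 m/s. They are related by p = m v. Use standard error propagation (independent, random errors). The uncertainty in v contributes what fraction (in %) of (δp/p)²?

37.7%

(δp/p)² = (1·δm/m)² + (1·δv/v)²
  m term: (1×0.0998)² = 0.00995
  v term: (1×0.0776)² = 0.00603
Total = 0.0160. Share from v = 0.00603/0.0160 = 0.377.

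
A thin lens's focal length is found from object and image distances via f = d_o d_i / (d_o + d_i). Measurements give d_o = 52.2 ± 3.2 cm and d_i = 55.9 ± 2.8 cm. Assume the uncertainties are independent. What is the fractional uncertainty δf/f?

0.0399

∂f/∂d_o = (d_i/(d_o+d_i))² = 0.267;  ∂f/∂d_i = (d_o/(d_o+d_i))² = 0.233
δf = √((∂f/∂d_o · δd_o)² + (∂f/∂d_i · δd_i)²) = √(0.732 + 0.426) = 1.08 cm
f = 27.0 cm, so δf/f = 1.08/27.0 = 0.0399.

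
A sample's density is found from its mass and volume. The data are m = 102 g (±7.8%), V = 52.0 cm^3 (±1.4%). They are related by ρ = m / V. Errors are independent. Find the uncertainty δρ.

Since ρ is a product/quotient, work with relative uncertainties:
  (1·δm/m)² = (1×0.0780)² = 0.00608;  (-1·δV/V)² = (-1×0.0140)² = 0.000196
δρ/ρ = √(0.00628) = 0.0792
ρ = 1.96 g/cm^3, so δρ = 0.0792 × 1.96 = 0.155 g/cm^3.

0.155 g/cm^3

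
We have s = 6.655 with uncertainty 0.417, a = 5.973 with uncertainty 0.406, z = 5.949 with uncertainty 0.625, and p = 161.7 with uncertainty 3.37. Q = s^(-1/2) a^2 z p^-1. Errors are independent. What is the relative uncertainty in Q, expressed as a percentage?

17.6%

Since Q is a product/quotient, work with relative uncertainties:
  (−½·δs/s)² = (-0.5×0.0627)² = 0.000982;  (2·δa/a)² = (2×0.0680)² = 0.0185;  (1·δz/z)² = (1×0.105)² = 0.0110;  (-1·δp/p)² = (-1×0.0208)² = 0.000434
δQ/Q = √(0.0309) = 0.176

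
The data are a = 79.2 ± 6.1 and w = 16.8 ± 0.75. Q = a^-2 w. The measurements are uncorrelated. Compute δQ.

0.000430

For a monomial Q ∝ a^-2, w, fractional errors add in quadrature:
  (-2·δa/a)² = (-2×0.0770)² = 0.0237;  (1·δw/w)² = (1×0.0446)² = 0.00199
δQ/Q = √(0.0257) = 0.160
Q = 0.00268, so δQ = 0.160 × 0.00268 = 0.000430.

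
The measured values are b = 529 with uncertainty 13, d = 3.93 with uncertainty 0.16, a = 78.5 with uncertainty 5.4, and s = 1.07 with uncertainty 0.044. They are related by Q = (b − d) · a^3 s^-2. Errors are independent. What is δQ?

4.96e+07

Let u = b − d = 525. δu = √(δb² + δd²) = √(169 + 0.0256) = 13.0, so δu/u = 0.0248.
Q is then a monomial in u, a, s:
δQ/Q = √((δu/u)² + (3·δa/a)² + (-2·δs/s)²) = √(0.000613 + 0.0426 + 0.00676) = 0.224
Q = 2.22e+08, so δQ = 0.224 × 2.22e+08 = 4.96e+07.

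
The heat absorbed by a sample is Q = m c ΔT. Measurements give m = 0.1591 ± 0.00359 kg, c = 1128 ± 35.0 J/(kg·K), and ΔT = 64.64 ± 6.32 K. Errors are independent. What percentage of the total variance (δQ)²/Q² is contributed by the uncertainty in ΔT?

(δQ/Q)² = (1·δm/m)² + (1·δc/c)² + (1·δΔT/ΔT)²
  m term: (1×0.0226)² = 0.000509
  c term: (1×0.0310)² = 0.000963
  ΔT term: (1×0.0978)² = 0.00956
Total = 0.0110. Share from ΔT = 0.00956/0.0110 = 0.867.

86.7%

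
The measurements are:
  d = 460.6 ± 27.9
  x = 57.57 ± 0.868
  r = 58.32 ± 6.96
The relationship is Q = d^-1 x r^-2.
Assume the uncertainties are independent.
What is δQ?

Since Q is a product/quotient, work with relative uncertainties:
  (-1·δd/d)² = (-1×0.0606)² = 0.00367;  (1·δx/x)² = (1×0.0151)² = 0.000227;  (-2·δr/r)² = (-2×0.119)² = 0.0570
δQ/Q = √(0.0609) = 0.247
Q = 3.675e-05, so δQ = 0.247 × 3.675e-05 = 9.07e-06.

9.07e-06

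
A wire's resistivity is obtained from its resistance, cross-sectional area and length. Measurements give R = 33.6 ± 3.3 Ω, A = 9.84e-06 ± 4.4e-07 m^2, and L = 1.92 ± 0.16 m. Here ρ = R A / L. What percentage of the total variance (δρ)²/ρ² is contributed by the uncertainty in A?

(δρ/ρ)² = (1·δR/R)² + (1·δA/A)² + (-1·δL/L)²
  R term: (1×0.0982)² = 0.00965
  A term: (1×0.0447)² = 0.00200
  L term: (-1×0.0833)² = 0.00694
Total = 0.0186. Share from A = 0.00200/0.0186 = 0.108.

10.8%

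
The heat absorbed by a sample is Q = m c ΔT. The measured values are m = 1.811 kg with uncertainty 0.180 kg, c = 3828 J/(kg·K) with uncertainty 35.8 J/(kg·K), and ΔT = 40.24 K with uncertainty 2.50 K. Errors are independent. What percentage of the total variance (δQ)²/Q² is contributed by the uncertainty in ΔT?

(δQ/Q)² = (1·δm/m)² + (1·δc/c)² + (1·δΔT/ΔT)²
  m term: (1×0.0994)² = 0.00988
  c term: (1×0.00935)² = 8.75e-05
  ΔT term: (1×0.0621)² = 0.00386
Total = 0.0138. Share from ΔT = 0.00386/0.0138 = 0.279.

27.9%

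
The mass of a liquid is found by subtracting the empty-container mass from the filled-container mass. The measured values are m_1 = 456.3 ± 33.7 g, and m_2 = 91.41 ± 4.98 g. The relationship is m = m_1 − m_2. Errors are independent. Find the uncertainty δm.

Each term contributes (cᵢ δxᵢ)² to (δm)²:
  (δm_1)² = 1140;  (δm_2)² = 24.8
δm = √(1160) = 34.1 g

34.1 g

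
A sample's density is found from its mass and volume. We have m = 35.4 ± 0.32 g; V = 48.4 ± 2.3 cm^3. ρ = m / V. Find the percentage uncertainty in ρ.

Since ρ is a product/quotient, work with relative uncertainties:
  (1·δm/m)² = (1×0.00904)² = 8.17e-05;  (-1·δV/V)² = (-1×0.0475)² = 0.00226
δρ/ρ = √(0.00234) = 0.0484

4.84%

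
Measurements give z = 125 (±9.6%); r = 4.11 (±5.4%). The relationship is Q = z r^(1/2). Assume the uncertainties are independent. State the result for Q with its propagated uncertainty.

Each factor contributes (exponent × relative error)² to (δQ/Q)²:
  (1·δz/z)² = (1×0.0960)² = 0.00922;  (½·δr/r)² = (0.5×0.0540)² = 0.000729
δQ/Q = √(0.00995) = 0.0997
Q = 253, so δQ = 0.0997 × 253 = 25.3.

253 ± 25.3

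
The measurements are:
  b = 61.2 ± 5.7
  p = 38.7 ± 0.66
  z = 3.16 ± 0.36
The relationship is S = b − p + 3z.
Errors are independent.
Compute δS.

5.84

Sums and differences: (δS)² = Σ (cᵢ δxᵢ)².
  (δb)² = 32.5;  (δp)² = 0.436;  (3·δz)² = 1.17
δS = √(34.1) = 5.84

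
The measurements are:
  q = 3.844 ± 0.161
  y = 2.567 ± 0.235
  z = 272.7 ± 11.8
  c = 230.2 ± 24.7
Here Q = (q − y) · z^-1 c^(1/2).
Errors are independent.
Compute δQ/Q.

0.233

Let u = q − y = 1.277. δu = √(δq² + δy²) = √(0.0259 + 0.0552) = 0.285, so δu/u = 0.223.
Q is then a monomial in u, z, c:
δQ/Q = √((δu/u)² + (-1·δz/z)² + (½·δc/c)²) = √(0.0498 + 0.00187 + 0.00288) = 0.233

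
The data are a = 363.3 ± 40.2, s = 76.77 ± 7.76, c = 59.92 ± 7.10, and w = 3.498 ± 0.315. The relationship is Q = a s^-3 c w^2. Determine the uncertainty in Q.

0.229

Each factor contributes (exponent × relative error)² to (δQ/Q)²:
  (1·δa/a)² = (1×0.111)² = 0.0122;  (-3·δs/s)² = (-3×0.101)² = 0.0920;  (1·δc/c)² = (1×0.118)² = 0.0140;  (2·δw/w)² = (2×0.0901)² = 0.0324
δQ/Q = √(0.151) = 0.388
Q = 0.5887, so δQ = 0.388 × 0.5887 = 0.229.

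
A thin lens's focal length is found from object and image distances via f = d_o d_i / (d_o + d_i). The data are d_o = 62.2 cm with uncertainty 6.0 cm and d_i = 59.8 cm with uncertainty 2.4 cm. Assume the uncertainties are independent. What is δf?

∂f/∂d_o = (d_i/(d_o+d_i))² = 0.240;  ∂f/∂d_i = (d_o/(d_o+d_i))² = 0.260
δf = √((∂f/∂d_o · δd_o)² + (∂f/∂d_i · δd_i)²) = √(2.08 + 0.389) = 1.57 cm

1.57 cm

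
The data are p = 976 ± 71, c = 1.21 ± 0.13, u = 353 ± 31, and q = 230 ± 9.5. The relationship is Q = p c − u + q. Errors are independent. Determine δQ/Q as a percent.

Let w = p·c = 1180. δw/w = √((1·δp/p)² + (1·δc/c)²) = √(0.00529 + 0.0115) = 0.130, so δw = 153.
Q = w − u + q: δQ = √(δw² + δu² + δq²) = √(23500 + 961 + 90.2) = 157
Q = 1060, so δQ/Q = 157/1060 = 0.148.

14.8%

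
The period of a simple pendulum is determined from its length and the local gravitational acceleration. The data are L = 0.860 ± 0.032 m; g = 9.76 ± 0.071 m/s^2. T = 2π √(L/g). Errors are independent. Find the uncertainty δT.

T is a product of powers, so relative uncertainties combine in quadrature:
  (½·δL/L)² = (0.5×0.0372)² = 0.000346;  (−½·δg/g)² = (-0.5×0.00727)² = 1.32e-05
δT/T = √(0.000359) = 0.0190
T = 1.87 s, so δT = 0.0190 × 1.87 = 0.0354 s.

0.0354 s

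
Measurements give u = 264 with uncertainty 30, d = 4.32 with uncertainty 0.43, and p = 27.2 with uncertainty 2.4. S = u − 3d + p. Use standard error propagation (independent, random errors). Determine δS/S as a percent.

For a sum/difference, combine absolute errors in quadrature:
  (δu)² = 900;  (3·δd)² = 1.66;  (δp)² = 5.76
δS = √(907) = 30.1
S = 278, so δS/S = 30.1/278 = 0.108.

10.8%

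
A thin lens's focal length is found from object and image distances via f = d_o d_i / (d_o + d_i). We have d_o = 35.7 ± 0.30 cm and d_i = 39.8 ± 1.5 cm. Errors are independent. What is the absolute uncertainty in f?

∂f/∂d_o = (d_i/(d_o+d_i))² = 0.278;  ∂f/∂d_i = (d_o/(d_o+d_i))² = 0.224
δf = √((∂f/∂d_o · δd_o)² + (∂f/∂d_i · δd_i)²) = √(0.00695 + 0.112) = 0.346 cm

0.346 cm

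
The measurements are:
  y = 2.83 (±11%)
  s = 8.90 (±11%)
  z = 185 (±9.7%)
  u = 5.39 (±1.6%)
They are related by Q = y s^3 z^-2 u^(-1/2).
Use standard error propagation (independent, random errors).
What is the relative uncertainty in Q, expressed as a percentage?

Each factor contributes (exponent × relative error)² to (δQ/Q)²:
  (1·δy/y)² = (1×0.110)² = 0.0121;  (3·δs/s)² = (3×0.110)² = 0.109;  (-2·δz/z)² = (-2×0.0970)² = 0.0376;  (−½·δu/u)² = (-0.5×0.0160)² = 6.4e-05
δQ/Q = √(0.159) = 0.398

39.8%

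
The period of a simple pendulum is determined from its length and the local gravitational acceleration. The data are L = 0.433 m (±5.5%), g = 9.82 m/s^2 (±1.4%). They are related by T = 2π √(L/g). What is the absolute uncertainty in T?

Products/powers → add relative errors in quadrature, weighted by exponent:
  (½·δL/L)² = (0.5×0.0550)² = 0.000756;  (−½·δg/g)² = (-0.5×0.0140)² = 4.9e-05
δT/T = √(0.000805) = 0.0284
T = 1.32 s, so δT = 0.0284 × 1.32 = 0.0374 s.

0.0374 s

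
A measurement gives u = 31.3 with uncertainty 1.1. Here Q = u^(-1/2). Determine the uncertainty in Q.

0.00314

Q ∝ u^(-1/2), so δQ/Q = |−½| · δu/u = 0.5 × 0.0351 = 0.0176.
Q = 0.179, so δQ = 0.0176 × 0.179 = 0.00314.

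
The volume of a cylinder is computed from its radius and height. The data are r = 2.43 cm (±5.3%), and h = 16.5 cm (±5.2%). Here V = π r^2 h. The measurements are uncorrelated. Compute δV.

36.1 cm^3

Products/powers → add relative errors in quadrature, weighted by exponent:
  (2·δr/r)² = (2×0.0530)² = 0.0112;  (1·δh/h)² = (1×0.0520)² = 0.00270
δV/V = √(0.0139) = 0.118
V = 306 cm^3, so δV = 0.118 × 306 = 36.1 cm^3.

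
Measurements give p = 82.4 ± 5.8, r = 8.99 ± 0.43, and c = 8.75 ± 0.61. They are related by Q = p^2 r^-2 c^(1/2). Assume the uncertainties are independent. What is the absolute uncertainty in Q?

For a monomial Q ∝ p^2, r^-2, c^(1/2), fractional errors add in quadrature:
  (2·δp/p)² = (2×0.0704)² = 0.0198;  (-2·δr/r)² = (-2×0.0478)² = 0.00915;  (½·δc/c)² = (0.5×0.0697)² = 0.00122
δQ/Q = √(0.0302) = 0.174
Q = 249, so δQ = 0.174 × 249 = 43.2.

43.2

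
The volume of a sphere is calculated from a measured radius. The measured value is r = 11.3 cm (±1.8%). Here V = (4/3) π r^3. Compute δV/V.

V ∝ r^3, so δV/V = |3| · δr/r = 3 × 0.0180 = 0.0540.

0.0540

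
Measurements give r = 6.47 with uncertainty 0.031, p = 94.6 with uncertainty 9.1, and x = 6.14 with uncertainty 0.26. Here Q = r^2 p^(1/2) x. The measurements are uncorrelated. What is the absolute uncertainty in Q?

162

Relative error in a monomial: (δQ/Q)² = Σ (nᵢ · δxᵢ/xᵢ)².
  (2·δr/r)² = (2×0.00479)² = 9.18e-05;  (½·δp/p)² = (0.5×0.0962)² = 0.00231;  (1·δx/x)² = (1×0.0423)² = 0.00179
δQ/Q = √(0.00420) = 0.0648
Q = 2500, so δQ = 0.0648 × 2500 = 162.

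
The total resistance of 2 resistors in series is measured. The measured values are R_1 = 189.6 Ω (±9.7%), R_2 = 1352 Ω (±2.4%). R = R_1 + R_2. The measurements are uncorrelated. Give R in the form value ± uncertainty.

1542 ± 37.3 Ω

For a sum/difference, combine absolute errors in quadrature:
  (δR_1)² = 338;  (δR_2)² = 1050
δR = √(1390) = 37.3 Ω
R = 1542 Ω.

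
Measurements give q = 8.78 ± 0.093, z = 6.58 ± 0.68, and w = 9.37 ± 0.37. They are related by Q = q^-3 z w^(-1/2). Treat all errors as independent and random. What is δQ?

Each factor contributes (exponent × relative error)² to (δQ/Q)²:
  (-3·δq/q)² = (-3×0.0106)² = 0.00101;  (1·δz/z)² = (1×0.103)² = 0.0107;  (−½·δw/w)² = (-0.5×0.0395)² = 0.000390
δQ/Q = √(0.0121) = 0.110
Q = 0.00318, so δQ = 0.110 × 0.00318 = 0.000349.

0.000349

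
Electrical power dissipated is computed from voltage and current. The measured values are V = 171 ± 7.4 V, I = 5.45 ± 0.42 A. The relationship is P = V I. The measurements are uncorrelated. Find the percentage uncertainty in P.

Relative error in a monomial: (δP/P)² = Σ (nᵢ · δxᵢ/xᵢ)².
  (1·δV/V)² = (1×0.0433)² = 0.00187;  (1·δI/I)² = (1×0.0771)² = 0.00594
δP/P = √(0.00781) = 0.0884

8.84%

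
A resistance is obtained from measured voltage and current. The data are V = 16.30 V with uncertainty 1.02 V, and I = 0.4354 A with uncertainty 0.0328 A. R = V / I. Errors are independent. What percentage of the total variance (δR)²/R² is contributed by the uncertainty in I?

59.2%

(δR/R)² = (1·δV/V)² + (-1·δI/I)²
  V term: (1×0.0626)² = 0.00392
  I term: (-1×0.0753)² = 0.00568
Total = 0.00959. Share from I = 0.00568/0.00959 = 0.592.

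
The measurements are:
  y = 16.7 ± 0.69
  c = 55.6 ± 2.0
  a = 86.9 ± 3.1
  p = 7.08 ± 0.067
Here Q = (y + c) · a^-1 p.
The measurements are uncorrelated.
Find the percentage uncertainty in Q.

Let u = y + c = 72.3. δu = √(δy² + δc²) = √(0.476 + 4.00) = 2.12, so δu/u = 0.0293.
Q is then a monomial in u, a, p:
δQ/Q = √((δu/u)² + (-1·δa/a)² + (1·δp/p)²) = √(0.000856 + 0.00127 + 8.96e-05) = 0.0471

4.71%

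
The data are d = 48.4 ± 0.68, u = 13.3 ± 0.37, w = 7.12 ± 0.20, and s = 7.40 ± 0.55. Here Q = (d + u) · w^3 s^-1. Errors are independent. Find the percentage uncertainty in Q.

Let h = d + u = 61.7. δh = √(δd² + δu²) = √(0.462 + 0.137) = 0.774, so δh/h = 0.0125.
Q is then a monomial in h, w, s:
δQ/Q = √((δh/h)² + (3·δw/w)² + (-1·δs/s)²) = √(0.000157 + 0.00710 + 0.00552) = 0.113

11.3%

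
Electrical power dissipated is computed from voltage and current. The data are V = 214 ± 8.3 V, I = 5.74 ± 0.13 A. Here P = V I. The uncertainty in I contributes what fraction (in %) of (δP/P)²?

(δP/P)² = (1·δV/V)² + (1·δI/I)²
  V term: (1×0.0388)² = 0.00150
  I term: (1×0.0226)² = 0.000513
Total = 0.00202. Share from I = 0.000513/0.00202 = 0.254.

25.4%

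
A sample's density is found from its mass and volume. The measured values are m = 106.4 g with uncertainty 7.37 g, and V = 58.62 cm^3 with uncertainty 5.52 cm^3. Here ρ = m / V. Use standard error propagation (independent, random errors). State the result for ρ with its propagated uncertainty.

1.815 ± 0.212 g/cm^3

For a monomial ρ ∝ m, V^-1, fractional errors add in quadrature:
  (1·δm/m)² = (1×0.0693)² = 0.00480;  (-1·δV/V)² = (-1×0.0942)² = 0.00887
δρ/ρ = √(0.0137) = 0.117
ρ = 1.815 g/cm^3, so δρ = 0.117 × 1.815 = 0.212 g/cm^3.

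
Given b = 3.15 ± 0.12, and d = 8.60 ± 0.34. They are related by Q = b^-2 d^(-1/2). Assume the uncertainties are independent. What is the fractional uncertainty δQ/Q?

Relative error in a monomial: (δQ/Q)² = Σ (nᵢ · δxᵢ/xᵢ)².
  (-2·δb/b)² = (-2×0.0381)² = 0.00580;  (−½·δd/d)² = (-0.5×0.0395)² = 0.000391
δQ/Q = √(0.00620) = 0.0787

0.0787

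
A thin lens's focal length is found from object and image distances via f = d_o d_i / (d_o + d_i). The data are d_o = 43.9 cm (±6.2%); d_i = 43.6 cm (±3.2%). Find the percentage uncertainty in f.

3.48%

∂f/∂d_o = (d_i/(d_o+d_i))² = 0.248;  ∂f/∂d_i = (d_o/(d_o+d_i))² = 0.252
δf = √((∂f/∂d_o · δd_o)² + (∂f/∂d_i · δd_i)²) = √(0.457 + 0.123) = 0.762 cm
f = 21.9 cm, so δf/f = 0.762/21.9 = 0.0348.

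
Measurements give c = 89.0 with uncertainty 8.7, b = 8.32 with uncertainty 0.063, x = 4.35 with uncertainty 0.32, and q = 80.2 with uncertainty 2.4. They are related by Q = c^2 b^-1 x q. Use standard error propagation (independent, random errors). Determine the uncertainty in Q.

Relative error in a monomial: (δQ/Q)² = Σ (nᵢ · δxᵢ/xᵢ)².
  (2·δc/c)² = (2×0.0978)² = 0.0382;  (-1·δb/b)² = (-1×0.00757)² = 5.73e-05;  (1·δx/x)² = (1×0.0736)² = 0.00541;  (1·δq/q)² = (1×0.0299)² = 0.000896
δQ/Q = √(0.0446) = 0.211
Q = 3.32e+05, so δQ = 0.211 × 3.32e+05 = 70100.

70100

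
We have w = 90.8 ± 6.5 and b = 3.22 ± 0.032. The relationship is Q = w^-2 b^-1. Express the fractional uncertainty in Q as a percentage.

Products/powers → add relative errors in quadrature, weighted by exponent:
  (-2·δw/w)² = (-2×0.0716)² = 0.0205;  (-1·δb/b)² = (-1×0.00994)² = 9.88e-05
δQ/Q = √(0.0206) = 0.144

14.4%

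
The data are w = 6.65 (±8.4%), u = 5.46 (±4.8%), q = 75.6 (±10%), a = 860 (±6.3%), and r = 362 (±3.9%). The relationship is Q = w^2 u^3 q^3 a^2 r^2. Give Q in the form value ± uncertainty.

(3.01 ± 1.21) × 10^20

Relative error in a monomial: (δQ/Q)² = Σ (nᵢ · δxᵢ/xᵢ)².
  (2·δw/w)² = (2×0.0840)² = 0.0282;  (3·δu/u)² = (3×0.0480)² = 0.0207;  (3·δq/q)² = (3×0.100)² = 0.0900;  (2·δa/a)² = (2×0.0630)² = 0.0159;  (2·δr/r)² = (2×0.0390)² = 0.00608
δQ/Q = √(0.161) = 0.401
Q = 3.01e+20, so δQ = 0.401 × 3.01e+20 = 1.21e+20.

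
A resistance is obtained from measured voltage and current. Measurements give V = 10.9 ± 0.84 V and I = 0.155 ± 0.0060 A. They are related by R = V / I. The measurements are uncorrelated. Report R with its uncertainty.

70.3 ± 6.06 Ω

Relative error in a monomial: (δR/R)² = Σ (nᵢ · δxᵢ/xᵢ)².
  (1·δV/V)² = (1×0.0771)² = 0.00594;  (-1·δI/I)² = (-1×0.0387)² = 0.00150
δR/R = √(0.00744) = 0.0862
R = 70.3 Ω, so δR = 0.0862 × 70.3 = 6.06 Ω.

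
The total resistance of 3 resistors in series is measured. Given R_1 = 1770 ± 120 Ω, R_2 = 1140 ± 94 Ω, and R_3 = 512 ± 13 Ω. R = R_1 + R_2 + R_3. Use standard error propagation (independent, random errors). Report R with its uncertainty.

3420 ± 153 Ω

Each term contributes (cᵢ δxᵢ)² to (δR)²:
  (δR_1)² = 14400;  (δR_2)² = 8840;  (δR_3)² = 169
δR = √(23400) = 153 Ω
R = 3420 Ω.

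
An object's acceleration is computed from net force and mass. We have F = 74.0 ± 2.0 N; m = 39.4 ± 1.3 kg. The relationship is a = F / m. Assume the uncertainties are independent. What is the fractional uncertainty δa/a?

0.0427

Relative error in a monomial: (δa/a)² = Σ (nᵢ · δxᵢ/xᵢ)².
  (1·δF/F)² = (1×0.0270)² = 0.000730;  (-1·δm/m)² = (-1×0.0330)² = 0.00109
δa/a = √(0.00182) = 0.0427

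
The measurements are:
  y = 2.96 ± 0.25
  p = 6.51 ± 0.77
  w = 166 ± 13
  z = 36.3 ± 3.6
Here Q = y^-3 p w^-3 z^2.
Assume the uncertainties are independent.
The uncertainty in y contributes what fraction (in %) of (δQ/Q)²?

(δQ/Q)² = (-3·δy/y)² + (1·δp/p)² + (-3·δw/w)² + (2·δz/z)²
  y term: (-3×0.0845)² = 0.0642
  p term: (1×0.118)² = 0.0140
  w term: (-3×0.0783)² = 0.0552
  z term: (2×0.0992)² = 0.0393
Total = 0.173. Share from y = 0.0642/0.173 = 0.372.

37.2%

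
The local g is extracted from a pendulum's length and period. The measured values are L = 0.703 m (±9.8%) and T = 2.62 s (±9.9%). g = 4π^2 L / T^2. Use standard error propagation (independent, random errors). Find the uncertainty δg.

0.893 m/s^2

For a monomial g ∝ L, T^-2, fractional errors add in quadrature:
  (1·δL/L)² = (1×0.0980)² = 0.00960;  (-2·δT/T)² = (-2×0.0990)² = 0.0392
δg/g = √(0.0488) = 0.221
g = 4.04 m/s^2, so δg = 0.221 × 4.04 = 0.893 m/s^2.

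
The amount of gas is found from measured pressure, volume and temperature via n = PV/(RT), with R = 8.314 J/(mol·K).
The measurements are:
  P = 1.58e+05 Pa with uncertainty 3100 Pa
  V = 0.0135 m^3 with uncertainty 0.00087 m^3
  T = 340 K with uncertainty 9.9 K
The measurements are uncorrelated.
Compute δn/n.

0.0734

n is a product of powers, so relative uncertainties combine in quadrature:
  (1·δP/P)² = (1×0.0196)² = 0.000385;  (1·δV/V)² = (1×0.0644)² = 0.00415;  (-1·δT/T)² = (-1×0.0291)² = 0.000848
δn/n = √(0.00539) = 0.0734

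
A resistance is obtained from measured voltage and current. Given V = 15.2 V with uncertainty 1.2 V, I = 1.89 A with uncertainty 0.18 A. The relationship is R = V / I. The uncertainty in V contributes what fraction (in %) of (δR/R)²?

40.7%

(δR/R)² = (1·δV/V)² + (-1·δI/I)²
  V term: (1×0.0789)² = 0.00623
  I term: (-1×0.0952)² = 0.00907
Total = 0.0153. Share from V = 0.00623/0.0153 = 0.407.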